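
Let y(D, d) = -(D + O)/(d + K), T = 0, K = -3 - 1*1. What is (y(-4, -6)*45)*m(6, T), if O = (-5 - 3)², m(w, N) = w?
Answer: 1620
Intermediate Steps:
K = -4 (K = -3 - 1 = -4)
O = 64 (O = (-8)² = 64)
y(D, d) = -(64 + D)/(-4 + d) (y(D, d) = -(D + 64)/(d - 4) = -(64 + D)/(-4 + d))
(y(-4, -6)*45)*m(6, T) = (((-64 - 1*(-4))/(-4 - 6))*45)*6 = (((-64 + 4)/(-10))*45)*6 = (-⅒*(-60)*45)*6 = (6*45)*6 = 270*6 = 1620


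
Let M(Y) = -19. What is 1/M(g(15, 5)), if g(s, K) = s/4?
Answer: -1/19 ≈ -0.052632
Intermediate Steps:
g(s, K) = s/4 (g(s, K) = s*(1/4) = s/4)
1/M(g(15, 5)) = 1/(-19) = -1/19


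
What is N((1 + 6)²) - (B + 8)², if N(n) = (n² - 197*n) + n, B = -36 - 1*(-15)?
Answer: -7372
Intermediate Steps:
B = -21 (B = -36 + 15 = -21)
N(n) = n² - 196*n
N((1 + 6)²) - (B + 8)² = (1 + 6)²*(-196 + (1 + 6)²) - (-21 + 8)² = 7²*(-196 + 7²) - 1*(-13)² = 49*(-196 + 49) - 1*169 = 49*(-147) - 169 = -7203 - 169 = -7372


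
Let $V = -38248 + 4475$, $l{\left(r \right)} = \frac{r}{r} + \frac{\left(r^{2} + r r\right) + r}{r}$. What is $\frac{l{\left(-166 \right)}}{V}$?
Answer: $\frac{330}{33773} \approx 0.0097711$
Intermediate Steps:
$l{\left(r \right)} = 1 + \frac{r + 2 r^{2}}{r}$ ($l{\left(r \right)} = 1 + \frac{\left(r^{2} + r^{2}\right) + r}{r} = 1 + \frac{2 r^{2} + r}{r} = 1 + \frac{r + 2 r^{2}}{r}$)
$V = -33773$
$\frac{l{\left(-166 \right)}}{V} = \frac{2 + 2 \left(-166\right)}{-33773} = \left(2 - 332\right) \left(- \frac{1}{33773}\right) = \left(-330\right) \left(- \frac{1}{33773}\right) = \frac{330}{33773}$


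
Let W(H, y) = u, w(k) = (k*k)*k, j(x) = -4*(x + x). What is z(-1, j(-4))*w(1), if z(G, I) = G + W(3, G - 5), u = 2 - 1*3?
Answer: -2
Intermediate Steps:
u = -1 (u = 2 - 3 = -1)
j(x) = -8*x
w(k) = k³ (w(k) = k²*k = k³)
W(H, y) = -1
z(G, I) = -1 + G (z(G, I) = G - 1 = -1 + G)
z(-1, j(-4))*w(1) = (-1 - 1)*1³ = -2*1 = -2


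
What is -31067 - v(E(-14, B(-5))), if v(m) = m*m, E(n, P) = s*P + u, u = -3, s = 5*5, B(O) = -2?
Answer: -33876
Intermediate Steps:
s = 25
E(n, P) = -3 + 25*P (E(n, P) = 25*P - 3 = -3 + 25*P)
v(m) = m²
-31067 - v(E(-14, B(-5))) = -31067 - (-3 + 25*(-2))² = -31067 - (-3 - 50)² = -31067 - 1*(-53)² = -31067 - 1*2809 = -31067 - 2809 = -33876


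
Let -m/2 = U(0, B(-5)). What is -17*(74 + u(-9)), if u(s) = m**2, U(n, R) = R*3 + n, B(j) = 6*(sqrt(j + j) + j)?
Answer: -331738 + 220320*I*sqrt(10) ≈ -3.3174e+5 + 6.9671e+5*I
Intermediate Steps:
B(j) = 6*j + 6*sqrt(2)*sqrt(j) (B(j) = 6*(sqrt(2*j) + j) = 6*(sqrt(2)*sqrt(j) + j) = 6*(j + sqrt(2)*sqrt(j)) = 6*j + 6*sqrt(2)*sqrt(j))
U(n, R) = n + 3*R (U(n, R) = 3*R + n = n + 3*R)
m = 180 - 36*I*sqrt(10) (m = -2*(0 + 3*(6*(-5) + 6*sqrt(2)*sqrt(-5))) = -2*(0 + 3*(-30 + 6*sqrt(2)*(I*sqrt(5)))) = -2*(0 + 3*(-30 + 6*I*sqrt(10))) = -2*(0 + (-90 + 18*I*sqrt(10))) = -2*(-90 + 18*I*sqrt(10)) = 180 - 36*I*sqrt(10) ≈ 180.0 - 113.84*I)
u(s) = (180 - 36*I*sqrt(10))**2
-17*(74 + u(-9)) = -17*(74 + (19440 - 12960*I*sqrt(10))) = -17*(19514 - 12960*I*sqrt(10)) = -331738 + 220320*I*sqrt(10)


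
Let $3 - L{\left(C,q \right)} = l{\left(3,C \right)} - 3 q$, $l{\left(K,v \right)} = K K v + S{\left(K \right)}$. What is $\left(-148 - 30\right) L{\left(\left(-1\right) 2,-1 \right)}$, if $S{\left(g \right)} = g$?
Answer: $-2670$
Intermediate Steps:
$l{\left(K,v \right)} = K + v K^{2}$ ($l{\left(K,v \right)} = K K v + K = K^{2} v + K = v K^{2} + K = K + v K^{2}$)
$L{\left(C,q \right)} = - 9 C + 3 q$ ($L{\left(C,q \right)} = 3 - \left(3 \left(1 + 3 C\right) - 3 q\right) = 3 - \left(\left(3 + 9 C\right) - 3 q\right) = 3 - \left(3 - 3 q + 9 C\right) = - 9 C + 3 q$)
$\left(-148 - 30\right) L{\left(\left(-1\right) 2,-1 \right)} = \left(-148 - 30\right) \left(- 9 \left(\left(-1\right) 2\right) + 3 \left(-1\right)\right) = \left(-148 - 30\right) \left(\left(-9\right) \left(-2\right) - 3\right) = \left(-148 - 30\right) \left(18 - 3\right) = \left(-178\right) 15 = -2670$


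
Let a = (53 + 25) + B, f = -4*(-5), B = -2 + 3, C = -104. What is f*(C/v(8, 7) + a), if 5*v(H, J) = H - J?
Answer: -8820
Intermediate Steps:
v(H, J) = -J/5 + H/5 (v(H, J) = (H - J)/5 = -J/5 + H/5)
B = 1
f = 20
a = 79 (a = (53 + 25) + 1 = 78 + 1 = 79)
f*(C/v(8, 7) + a) = 20*(-104/(-⅕*7 + (⅕)*8) + 79) = 20*(-104/(-7/5 + 8/5) + 79) = 20*(-104/⅕ + 79) = 20*(-104*5 + 79) = 20*(-520 + 79) = 20*(-441) = -8820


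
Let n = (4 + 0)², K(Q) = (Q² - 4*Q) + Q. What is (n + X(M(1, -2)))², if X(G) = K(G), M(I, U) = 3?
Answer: 256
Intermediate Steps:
K(Q) = Q² - 3*Q
n = 16 (n = 4² = 16)
X(G) = G*(-3 + G)
(n + X(M(1, -2)))² = (16 + 3*(-3 + 3))² = (16 + 3*0)² = (16 + 0)² = 16² = 256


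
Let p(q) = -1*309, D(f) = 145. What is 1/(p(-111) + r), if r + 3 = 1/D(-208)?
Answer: -145/45239 ≈ -0.0032052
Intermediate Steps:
p(q) = -309
r = -434/145 (r = -3 + 1/145 = -434/145 ≈ -2.9931)
1/(p(-111) + r) = 1/(-309 - 434/145) = 1/(-45239/145) = -145/45239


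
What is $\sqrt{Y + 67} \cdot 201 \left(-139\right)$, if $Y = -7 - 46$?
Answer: $- 27939 \sqrt{14} \approx -1.0454 \cdot 10^{5}$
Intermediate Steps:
$Y = -53$
$\sqrt{Y + 67} \cdot 201 \left(-139\right) = \sqrt{-53 + 67} \cdot 201 \left(-139\right) = \sqrt{14} \cdot 201 \left(-139\right) = 201 \sqrt{14} \left(-139\right) = - 27939 \sqrt{14}$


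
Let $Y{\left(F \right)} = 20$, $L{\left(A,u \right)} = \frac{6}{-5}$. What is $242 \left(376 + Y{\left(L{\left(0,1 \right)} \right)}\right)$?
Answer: $95832$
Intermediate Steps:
$L{\left(A,u \right)} = - \frac{6}{5}$ ($L{\left(A,u \right)} = 6 \left(- \frac{1}{5}\right) = - \frac{6}{5}$)
$242 \left(376 + Y{\left(L{\left(0,1 \right)} \right)}\right) = 242 \left(376 + 20\right) = 242 \cdot 396 = 95832$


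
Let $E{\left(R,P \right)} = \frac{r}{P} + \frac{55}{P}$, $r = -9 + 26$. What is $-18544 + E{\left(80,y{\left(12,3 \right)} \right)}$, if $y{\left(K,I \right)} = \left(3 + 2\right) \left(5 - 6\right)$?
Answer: $- \frac{92792}{5} \approx -18558.0$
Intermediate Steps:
$y{\left(K,I \right)} = -5$ ($y{\left(K,I \right)} = 5 \left(-1\right) = -5$)
$r = 17$
$E{\left(R,P \right)} = \frac{72}{P}$ ($E{\left(R,P \right)} = \frac{17}{P} + \frac{55}{P} = \frac{72}{P}$)
$-18544 + E{\left(80,y{\left(12,3 \right)} \right)} = -18544 + \frac{72}{-5} = -18544 + 72 \left(- \frac{1}{5}\right) = -18544 - \frac{72}{5} = - \frac{92792}{5}$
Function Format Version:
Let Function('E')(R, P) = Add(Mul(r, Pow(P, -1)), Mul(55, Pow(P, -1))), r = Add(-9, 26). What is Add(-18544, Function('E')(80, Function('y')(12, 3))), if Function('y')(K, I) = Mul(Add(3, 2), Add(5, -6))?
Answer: Rational(-92792, 5) ≈ -18558.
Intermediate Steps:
Function('y')(K, I) = -5 (Function('y')(K, I) = Mul(5, -1) = -5)
r = 17
Function('E')(R, P) = Mul(72, Pow(P, -1)) (Function('E')(R, P) = Add(Mul(17, Pow(P, -1)), Mul(55, Pow(P, -1))) = Mul(72, Pow(P, -1)))
Add(-18544, Function('E')(80, Function('y')(12, 3))) = Add(-18544, Mul(72, Pow(-5, -1))) = Add(-18544, Mul(72, Rational(-1, 5))) = Add(-18544, Rational(-72, 5)) = Rational(-92792, 5)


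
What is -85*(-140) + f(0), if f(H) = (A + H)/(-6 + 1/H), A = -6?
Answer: 11900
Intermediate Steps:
f(H) = (-6 + H)/(-6 + 1/H)
-85*(-140) + f(0) = -85*(-140) + 0*(6 - 1*0)/(-1 + 6*0) = 11900 + 0*(6 + 0)/(-1 + 0) = 11900 + 0*6/(-1) = 11900 + 0*(-1)*6 = 11900 + 0 = 11900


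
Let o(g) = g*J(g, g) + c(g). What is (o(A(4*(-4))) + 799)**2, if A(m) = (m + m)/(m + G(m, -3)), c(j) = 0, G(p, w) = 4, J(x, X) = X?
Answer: 52635025/81 ≈ 6.4982e+5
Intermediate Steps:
A(m) = 2*m/(4 + m) (A(m) = (m + m)/(m + 4) = (2*m)/(4 + m) = 2*m/(4 + m))
o(g) = g**2 (o(g) = g*g + 0 = g**2 + 0 = g**2)
(o(A(4*(-4))) + 799)**2 = ((2*(4*(-4))/(4 + 4*(-4)))**2 + 799)**2 = ((2*(-16)/(4 - 16))**2 + 799)**2 = ((2*(-16)/(-12))**2 + 799)**2 = ((2*(-16)*(-1/12))**2 + 799)**2 = ((8/3)**2 + 799)**2 = (64/9 + 799)**2 = (7255/9)**2 = 52635025/81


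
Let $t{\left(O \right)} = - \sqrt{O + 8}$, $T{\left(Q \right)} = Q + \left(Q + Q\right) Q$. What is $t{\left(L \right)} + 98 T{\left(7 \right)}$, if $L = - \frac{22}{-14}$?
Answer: $10290 - \frac{\sqrt{469}}{7} \approx 10287.0$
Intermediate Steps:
$T{\left(Q \right)} = Q + 2 Q^{2}$ ($T{\left(Q \right)} = Q + 2 Q Q = Q + 2 Q^{2}$)
$L = \frac{11}{7}$ ($L = \left(-22\right) \left(- \frac{1}{14}\right) = \frac{11}{7} \approx 1.5714$)
$t{\left(O \right)} = - \sqrt{8 + O}$
$t{\left(L \right)} + 98 T{\left(7 \right)} = - \sqrt{8 + \frac{11}{7}} + 98 \cdot 7 \left(1 + 2 \cdot 7\right) = - \sqrt{\frac{67}{7}} + 98 \cdot 7 \left(1 + 14\right) = - \frac{\sqrt{469}}{7} + 98 \cdot 7 \cdot 15 = - \frac{\sqrt{469}}{7} + 98 \cdot 105 = - \frac{\sqrt{469}}{7} + 10290 = 10290 - \frac{\sqrt{469}}{7}$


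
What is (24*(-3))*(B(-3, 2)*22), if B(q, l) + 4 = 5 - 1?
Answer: 0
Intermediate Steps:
B(q, l) = 0 (B(q, l) = -4 + (5 - 1) = -4 + 4 = 0)
(24*(-3))*(B(-3, 2)*22) = (24*(-3))*(0*22) = -72*0 = 0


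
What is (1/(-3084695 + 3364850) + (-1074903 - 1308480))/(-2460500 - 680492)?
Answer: 166929166091/219991153440 ≈ 0.75880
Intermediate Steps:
(1/(-3084695 + 3364850) + (-1074903 - 1308480))/(-2460500 - 680492) = (1/280155 - 2383383)/(-3140992) = (1/280155 - 2383383)*(-1/3140992) = -667716664364/280155*(-1/3140992) = 166929166091/219991153440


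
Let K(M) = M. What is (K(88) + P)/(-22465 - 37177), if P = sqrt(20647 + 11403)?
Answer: -4/2711 - 5*sqrt(1282)/59642 ≈ -0.0044771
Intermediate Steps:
P = 5*sqrt(1282) (P = sqrt(32050) = 5*sqrt(1282) ≈ 179.03)
(K(88) + P)/(-22465 - 37177) = (88 + 5*sqrt(1282))/(-22465 - 37177) = (88 + 5*sqrt(1282))/(-59642) = (88 + 5*sqrt(1282))*(-1/59642) = -4/2711 - 5*sqrt(1282)/59642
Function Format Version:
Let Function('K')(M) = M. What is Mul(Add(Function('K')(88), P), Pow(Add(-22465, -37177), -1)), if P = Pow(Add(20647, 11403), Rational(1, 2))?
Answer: Add(Rational(-4, 2711), Mul(Rational(-5, 59642), Pow(1282, Rational(1, 2)))) ≈ -0.0044771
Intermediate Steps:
P = Mul(5, Pow(1282, Rational(1, 2))) (P = Pow(32050, Rational(1, 2)) = Mul(5, Pow(1282, Rational(1, 2))) ≈ 179.03)
Mul(Add(Function('K')(88), P), Pow(Add(-22465, -37177), -1)) = Mul(Add(88, Mul(5, Pow(1282, Rational(1, 2)))), Pow(Add(-22465, -37177), -1)) = Mul(Add(88, Mul(5, Pow(1282, Rational(1, 2)))), Pow(-59642, -1)) = Mul(Add(88, Mul(5, Pow(1282, Rational(1, 2)))), Rational(-1, 59642)) = Add(Rational(-4, 2711), Mul(Rational(-5, 59642), Pow(1282, Rational(1, 2))))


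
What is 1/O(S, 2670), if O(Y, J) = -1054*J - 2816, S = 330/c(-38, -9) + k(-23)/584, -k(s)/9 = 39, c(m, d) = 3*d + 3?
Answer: -1/2816996 ≈ -3.5499e-7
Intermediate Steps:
c(m, d) = 3 + 3*d
k(s) = -351 (k(s) = -9*39 = -351)
S = -8381/584 (S = 330/(3 + 3*(-9)) - 351/584 = 330/(3 - 27) - 351*1/584 = 330/(-24) - 351/584 = 330*(-1/24) - 351/584 = -55/4 - 351/584 = -8381/584 ≈ -14.351)
O(Y, J) = -2816 - 1054*J
1/O(S, 2670) = 1/(-2816 - 1054*2670) = 1/(-2816 - 2814180) = 1/(-2816996) = -1/2816996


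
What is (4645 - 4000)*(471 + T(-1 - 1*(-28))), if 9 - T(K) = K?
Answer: 292185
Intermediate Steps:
T(K) = 9 - K
(4645 - 4000)*(471 + T(-1 - 1*(-28))) = (4645 - 4000)*(471 + (9 - (-1 - 1*(-28)))) = 645*(471 + (9 - (-1 + 28))) = 645*(471 + (9 - 1*27)) = 645*(471 + (9 - 27)) = 645*(471 - 18) = 645*453 = 292185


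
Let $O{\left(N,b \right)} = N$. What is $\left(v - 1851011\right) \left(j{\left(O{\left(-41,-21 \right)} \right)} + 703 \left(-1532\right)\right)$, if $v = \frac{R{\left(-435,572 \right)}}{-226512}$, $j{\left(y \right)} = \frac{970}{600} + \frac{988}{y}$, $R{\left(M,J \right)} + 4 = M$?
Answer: $\frac{1110857819817623823359}{557219520} \approx 1.9936 \cdot 10^{12}$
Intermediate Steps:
$R{\left(M,J \right)} = -4 + M$
$j{\left(y \right)} = \frac{97}{60} + \frac{988}{y}$ ($j{\left(y \right)} = 970 \cdot \frac{1}{600} + \frac{988}{y} = \frac{97}{60} + \frac{988}{y}$)
$v = \frac{439}{226512}$ ($v = \frac{-4 - 435}{-226512} = \left(-439\right) \left(- \frac{1}{226512}\right) = \frac{439}{226512} \approx 0.0019381$)
$\left(v - 1851011\right) \left(j{\left(O{\left(-41,-21 \right)} \right)} + 703 \left(-1532\right)\right) = \left(\frac{439}{226512} - 1851011\right) \left(\left(\frac{97}{60} + \frac{988}{-41}\right) + 703 \left(-1532\right)\right) = - \frac{419276203193 \left(\left(\frac{97}{60} + 988 \left(- \frac{1}{41}\right)\right) - 1076996\right)}{226512} = - \frac{419276203193 \left(\left(\frac{97}{60} - \frac{988}{41}\right) - 1076996\right)}{226512} = - \frac{419276203193 \left(- \frac{55303}{2460} - 1076996\right)}{226512} = \left(- \frac{419276203193}{226512}\right) \left(- \frac{2649465463}{2460}\right) = \frac{1110857819817623823359}{557219520}$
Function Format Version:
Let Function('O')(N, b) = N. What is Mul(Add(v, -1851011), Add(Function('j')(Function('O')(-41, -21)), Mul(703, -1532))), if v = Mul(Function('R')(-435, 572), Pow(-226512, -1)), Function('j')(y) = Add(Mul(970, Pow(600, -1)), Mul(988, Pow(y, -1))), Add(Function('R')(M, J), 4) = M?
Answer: Rational(1110857819817623823359, 557219520) ≈ 1.9936e+12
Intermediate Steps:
Function('R')(M, J) = Add(-4, M)
Function('j')(y) = Add(Rational(97, 60), Mul(988, Pow(y, -1))) (Function('j')(y) = Add(Mul(970, Rational(1, 600)), Mul(988, Pow(y, -1))) = Add(Rational(97, 60), Mul(988, Pow(y, -1))))
v = Rational(439, 226512) (v = Mul(Add(-4, -435), Pow(-226512, -1)) = Mul(-439, Rational(-1, 226512)) = Rational(439, 226512) ≈ 0.0019381)
Mul(Add(v, -1851011), Add(Function('j')(Function('O')(-41, -21)), Mul(703, -1532))) = Mul(Add(Rational(439, 226512), -1851011), Add(Add(Rational(97, 60), Mul(988, Pow(-41, -1))), Mul(703, -1532))) = Mul(Rational(-419276203193, 226512), Add(Add(Rational(97, 60), Mul(988, Rational(-1, 41))), -1076996)) = Mul(Rational(-419276203193, 226512), Add(Add(Rational(97, 60), Rational(-988, 41)), -1076996)) = Mul(Rational(-419276203193, 226512), Add(Rational(-55303, 2460), -1076996)) = Mul(Rational(-419276203193, 226512), Rational(-2649465463, 2460)) = Rational(1110857819817623823359, 557219520)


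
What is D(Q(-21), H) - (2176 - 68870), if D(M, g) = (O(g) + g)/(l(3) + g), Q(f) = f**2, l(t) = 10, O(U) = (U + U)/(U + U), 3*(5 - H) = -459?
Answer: 3734917/56 ≈ 66695.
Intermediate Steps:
H = 158 (H = 5 - 1/3*(-459) = 5 + 153 = 158)
O(U) = 1 (O(U) = (2*U)/((2*U)) = (2*U)*(1/(2*U)) = 1)
D(M, g) = (1 + g)/(10 + g)
D(Q(-21), H) - (2176 - 68870) = (1 + 158)/(10 + 158) - (2176 - 68870) = 159/168 - 1*(-66694) = (1/168)*159 + 66694 = 53/56 + 66694 = 3734917/56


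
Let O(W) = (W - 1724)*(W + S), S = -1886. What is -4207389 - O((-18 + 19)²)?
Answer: -7455244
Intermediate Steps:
O(W) = (-1886 + W)*(-1724 + W) (O(W) = (W - 1724)*(W - 1886) = (-1724 + W)*(-1886 + W) = (-1886 + W)*(-1724 + W))
-4207389 - O((-18 + 19)²) = -4207389 - (3251464 + ((-18 + 19)²)² - 3610*(-18 + 19)²) = -4207389 - (3251464 + (1²)² - 3610*1²) = -4207389 - (3251464 + 1² - 3610*1) = -4207389 - (3251464 + 1 - 3610) = -4207389 - 1*3247855 = -4207389 - 3247855 = -7455244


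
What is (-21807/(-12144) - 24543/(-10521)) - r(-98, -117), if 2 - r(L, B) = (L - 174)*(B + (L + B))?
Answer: 427338714181/4732112 ≈ 90306.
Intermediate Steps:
r(L, B) = 2 - (-174 + L)*(L + 2*B) (r(L, B) = 2 - (L - 174)*(B + (L + B)) = 2 - (-174 + L)*(B + (B + L)) = 2 - (-174 + L)*(L + 2*B))
(-21807/(-12144) - 24543/(-10521)) - r(-98, -117) = (-21807/(-12144) - 24543/(-10521)) - (2 - 1*(-98)² + 174*(-98) + 348*(-117) - 2*(-117)*(-98)) = (-21807*(-1/12144) - 24543*(-1/10521)) - (2 - 1*9604 - 17052 - 40716 - 22932) = (7269/4048 + 2727/1169) - (2 - 9604 - 17052 - 40716 - 22932) = 19536357/4732112 - 1*(-90302) = 19536357/4732112 + 90302 = 427338714181/4732112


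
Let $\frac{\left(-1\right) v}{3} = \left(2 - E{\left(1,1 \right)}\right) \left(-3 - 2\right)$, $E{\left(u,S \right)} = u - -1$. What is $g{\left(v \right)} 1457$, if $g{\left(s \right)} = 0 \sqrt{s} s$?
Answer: $0$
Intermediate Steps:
$E{\left(u,S \right)} = 1 + u$ ($E{\left(u,S \right)} = u + 1 = 1 + u$)
$v = 0$ ($v = - 3 \left(2 - \left(1 + 1\right)\right) \left(-3 - 2\right) = - 3 \left(2 - 2\right) \left(-5\right) = - 3 \cdot 0 \left(-5\right) = \left(-3\right) 0 = 0$)
$g{\left(s \right)} = 0$ ($g{\left(s \right)} = 0 s = 0$)
$g{\left(v \right)} 1457 = 0 \cdot 1457 = 0$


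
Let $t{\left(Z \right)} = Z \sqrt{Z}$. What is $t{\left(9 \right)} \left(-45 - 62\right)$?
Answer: $-2889$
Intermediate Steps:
$t{\left(Z \right)} = Z^{\frac{3}{2}}$
$t{\left(9 \right)} \left(-45 - 62\right) = 9^{\frac{3}{2}} \left(-45 - 62\right) = 27 \left(-107\right) = -2889$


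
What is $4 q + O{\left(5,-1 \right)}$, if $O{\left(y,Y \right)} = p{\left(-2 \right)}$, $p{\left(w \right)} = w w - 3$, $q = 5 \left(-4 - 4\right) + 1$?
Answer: $-155$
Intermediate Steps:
$q = -39$ ($q = 5 \left(-8\right) + 1 = -40 + 1 = -39$)
$p{\left(w \right)} = -3 + w^{2}$ ($p{\left(w \right)} = w^{2} - 3 = -3 + w^{2}$)
$O{\left(y,Y \right)} = 1$ ($O{\left(y,Y \right)} = -3 + \left(-2\right)^{2} = -3 + 4 = 1$)
$4 q + O{\left(5,-1 \right)} = 4 \left(-39\right) + 1 = -156 + 1 = -155$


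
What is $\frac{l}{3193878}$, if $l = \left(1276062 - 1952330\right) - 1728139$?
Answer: $- \frac{801469}{1064626} \approx -0.75282$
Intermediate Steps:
$l = -2404407$ ($l = -676268 - 1728139 = -2404407$)
$\frac{l}{3193878} = - \frac{2404407}{3193878} = \left(-2404407\right) \frac{1}{3193878} = - \frac{801469}{1064626}$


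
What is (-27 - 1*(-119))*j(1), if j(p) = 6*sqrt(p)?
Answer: 552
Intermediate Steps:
(-27 - 1*(-119))*j(1) = (-27 - 1*(-119))*(6*sqrt(1)) = (-27 + 119)*(6*1) = 92*6 = 552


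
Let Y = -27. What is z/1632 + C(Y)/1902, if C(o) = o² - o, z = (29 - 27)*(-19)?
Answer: 96793/258672 ≈ 0.37419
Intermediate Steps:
z = -38 (z = 2*(-19) = -38)
z/1632 + C(Y)/1902 = -38/1632 - 27*(-1 - 27)/1902 = -38*1/1632 - 27*(-28)*(1/1902) = -19/816 + 756*(1/1902) = -19/816 + 126/317 = 96793/258672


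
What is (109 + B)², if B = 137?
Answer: 60516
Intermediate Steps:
(109 + B)² = (109 + 137)² = 246² = 60516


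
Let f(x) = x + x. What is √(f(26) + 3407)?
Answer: √3459 ≈ 58.813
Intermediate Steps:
f(x) = 2*x
√(f(26) + 3407) = √(2*26 + 3407) = √(52 + 3407) = √3459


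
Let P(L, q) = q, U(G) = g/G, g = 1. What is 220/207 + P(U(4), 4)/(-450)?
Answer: 606/575 ≈ 1.0539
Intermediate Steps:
U(G) = 1/G
220/207 + P(U(4), 4)/(-450) = 220/207 + 4/(-450) = 220*(1/207) + 4*(-1/450) = 220/207 - 2/225 = 606/575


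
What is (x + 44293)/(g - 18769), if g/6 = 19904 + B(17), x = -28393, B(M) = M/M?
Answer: 15900/100661 ≈ 0.15796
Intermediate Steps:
B(M) = 1
g = 119430 (g = 6*(19904 + 1) = 6*19905 = 119430)
(x + 44293)/(g - 18769) = (-28393 + 44293)/(119430 - 18769) = 15900/100661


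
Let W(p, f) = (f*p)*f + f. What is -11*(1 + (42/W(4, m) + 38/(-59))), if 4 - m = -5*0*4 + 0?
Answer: -21483/2006 ≈ -10.709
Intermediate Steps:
m = 4 (m = 4 - (-5*0*4 + 0) = 4 - (0*4 + 0) = 4 - (0 + 0) = 4 - 1*0 = 4 + 0 = 4)
W(p, f) = f + p*f² (W(p, f) = p*f² + f = f + p*f²)
-11*(1 + (42/W(4, m) + 38/(-59))) = -11*(1 + (42/((4*(1 + 4*4))) + 38/(-59))) = -11*(1 + (42/((4*(1 + 16))) + 38*(-1/59))) = -11*(1 + (42/((4*17)) - 38/59)) = -11*(1 + (42/68 - 38/59)) = -11*(1 + (42*(1/68) - 38/59)) = -11*(1 + (21/34 - 38/59)) = -11*(1 - 53/2006) = -11*1953/2006 = -21483/2006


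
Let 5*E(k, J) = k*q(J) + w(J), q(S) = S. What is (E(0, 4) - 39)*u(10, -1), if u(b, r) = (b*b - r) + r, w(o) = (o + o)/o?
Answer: -3860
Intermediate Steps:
w(o) = 2 (w(o) = (2*o)/o = 2)
u(b, r) = b² (u(b, r) = (b² - r) + r = b²)
E(k, J) = ⅖ + J*k/5 (E(k, J) = (k*J + 2)/5 = (J*k + 2)/5 = (2 + J*k)/5 = ⅖ + J*k/5)
(E(0, 4) - 39)*u(10, -1) = ((⅖ + (⅕)*4*0) - 39)*10² = ((⅖ + 0) - 39)*100 = (⅖ - 39)*100 = -193/5*100 = -3860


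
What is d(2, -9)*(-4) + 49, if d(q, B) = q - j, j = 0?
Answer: 41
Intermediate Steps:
d(q, B) = q (d(q, B) = q - 1*0 = q + 0 = q)
d(2, -9)*(-4) + 49 = 2*(-4) + 49 = -8 + 49 = 41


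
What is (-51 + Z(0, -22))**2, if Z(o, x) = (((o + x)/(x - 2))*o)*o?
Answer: 2601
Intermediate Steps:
Z(o, x) = o**2*(o + x)/(-2 + x) (Z(o, x) = (((o + x)/(-2 + x))*o)*o = (o*(o + x)/(-2 + x))*o = o**2*(o + x)/(-2 + x))
(-51 + Z(0, -22))**2 = (-51 + 0**2*(0 - 22)/(-2 - 22))**2 = (-51 + 0*(-22)/(-24))**2 = (-51 + 0*(-1/24)*(-22))**2 = (-51 + 0)**2 = (-51)**2 = 2601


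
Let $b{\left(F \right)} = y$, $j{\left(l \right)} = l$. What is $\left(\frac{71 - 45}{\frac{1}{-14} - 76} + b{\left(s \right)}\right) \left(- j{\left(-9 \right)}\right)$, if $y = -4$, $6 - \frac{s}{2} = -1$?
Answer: $- \frac{13872}{355} \approx -39.076$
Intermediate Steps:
$s = 14$ ($s = 12 - -2 = 12 + 2 = 14$)
$b{\left(F \right)} = -4$
$\left(\frac{71 - 45}{\frac{1}{-14} - 76} + b{\left(s \right)}\right) \left(- j{\left(-9 \right)}\right) = \left(\frac{71 - 45}{\frac{1}{-14} - 76} - 4\right) \left(\left(-1\right) \left(-9\right)\right) = \left(\frac{26}{- \frac{1}{14} - 76} - 4\right) 9 = \left(\frac{26}{- \frac{1065}{14}} - 4\right) 9 = \left(26 \left(- \frac{14}{1065}\right) - 4\right) 9 = \left(- \frac{364}{1065} - 4\right) 9 = \left(- \frac{4624}{1065}\right) 9 = - \frac{13872}{355}$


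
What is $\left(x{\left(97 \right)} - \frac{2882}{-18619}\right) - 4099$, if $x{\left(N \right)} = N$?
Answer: $- \frac{74510356}{18619} \approx -4001.8$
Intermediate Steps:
$\left(x{\left(97 \right)} - \frac{2882}{-18619}\right) - 4099 = \left(97 - \frac{2882}{-18619}\right) - 4099 = \left(97 - - \frac{2882}{18619}\right) - 4099 = \left(97 + \frac{2882}{18619}\right) - 4099 = \frac{1808925}{18619} - 4099 = - \frac{74510356}{18619}$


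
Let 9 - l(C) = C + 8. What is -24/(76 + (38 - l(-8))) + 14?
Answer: 482/35 ≈ 13.771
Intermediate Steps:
l(C) = 1 - C (l(C) = 9 - (C + 8) = 9 - (8 + C) = 9 + (-8 - C) = 1 - C)
-24/(76 + (38 - l(-8))) + 14 = -24/(76 + (38 - (1 - 1*(-8)))) + 14 = -24/(76 + (38 - (1 + 8))) + 14 = -24/(76 + (38 - 1*9)) + 14 = -24/(76 + (38 - 9)) + 14 = -24/(76 + 29) + 14 = -24/105 + 14 = (1/105)*(-24) + 14 = -8/35 + 14 = 482/35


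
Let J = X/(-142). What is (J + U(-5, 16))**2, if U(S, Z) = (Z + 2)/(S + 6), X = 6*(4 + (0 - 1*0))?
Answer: 1602756/5041 ≈ 317.94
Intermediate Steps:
X = 24 (X = 6*(4 + (0 + 0)) = 6*(4 + 0) = 6*4 = 24)
U(S, Z) = (2 + Z)/(6 + S)
J = -12/71 (J = 24/(-142) = 24*(-1/142) = -12/71 ≈ -0.16901)
(J + U(-5, 16))**2 = (-12/71 + (2 + 16)/(6 - 5))**2 = (-12/71 + 18/1)**2 = (-12/71 + 1*18)**2 = (-12/71 + 18)**2 = (1266/71)**2 = 1602756/5041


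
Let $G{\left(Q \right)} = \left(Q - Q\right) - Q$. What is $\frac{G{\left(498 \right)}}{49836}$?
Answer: $- \frac{83}{8306} \approx -0.0099928$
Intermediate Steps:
$G{\left(Q \right)} = - Q$ ($G{\left(Q \right)} = 0 - Q = - Q$)
$\frac{G{\left(498 \right)}}{49836} = \frac{\left(-1\right) 498}{49836} = \left(-498\right) \frac{1}{49836} = - \frac{83}{8306}$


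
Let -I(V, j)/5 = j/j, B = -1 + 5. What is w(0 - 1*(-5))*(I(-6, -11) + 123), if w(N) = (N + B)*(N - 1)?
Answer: 4248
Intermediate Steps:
B = 4
w(N) = (-1 + N)*(4 + N) (w(N) = (N + 4)*(N - 1) = (4 + N)*(-1 + N) = (-1 + N)*(4 + N))
I(V, j) = -5 (I(V, j) = -5*j/j = -5*1 = -5)
w(0 - 1*(-5))*(I(-6, -11) + 123) = (-4 + (0 - 1*(-5))² + 3*(0 - 1*(-5)))*(-5 + 123) = (-4 + (0 + 5)² + 3*(0 + 5))*118 = (-4 + 5² + 3*5)*118 = (-4 + 25 + 15)*118 = 36*118 = 4248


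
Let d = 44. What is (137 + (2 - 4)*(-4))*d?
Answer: 6380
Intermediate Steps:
(137 + (2 - 4)*(-4))*d = (137 + (2 - 4)*(-4))*44 = (137 - 2*(-4))*44 = (137 + 8)*44 = 145*44 = 6380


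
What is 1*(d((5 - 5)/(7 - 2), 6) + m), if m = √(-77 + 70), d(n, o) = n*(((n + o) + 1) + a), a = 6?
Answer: I*√7 ≈ 2.6458*I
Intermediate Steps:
d(n, o) = n*(7 + n + o) (d(n, o) = n*(((n + o) + 1) + 6) = n*((1 + n + o) + 6) = n*(7 + n + o))
m = I*√7 (m = √(-7) = I*√7 ≈ 2.6458*I)
1*(d((5 - 5)/(7 - 2), 6) + m) = 1*(((5 - 5)/(7 - 2))*(7 + (5 - 5)/(7 - 2) + 6) + I*√7) = 1*((0/5)*(7 + 0/5 + 6) + I*√7) = 1*((0*(⅕))*(7 + 0*(⅕) + 6) + I*√7) = 1*(0*(7 + 0 + 6) + I*√7) = 1*(0*13 + I*√7) = 1*(0 + I*√7) = 1*(I*√7) = I*√7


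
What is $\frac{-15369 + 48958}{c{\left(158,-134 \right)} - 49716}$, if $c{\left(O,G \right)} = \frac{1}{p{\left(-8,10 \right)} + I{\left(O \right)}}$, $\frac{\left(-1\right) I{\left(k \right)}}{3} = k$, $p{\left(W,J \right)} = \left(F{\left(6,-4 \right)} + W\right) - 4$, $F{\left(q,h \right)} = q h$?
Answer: $- \frac{17130390}{25355161} \approx -0.67562$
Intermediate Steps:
$F{\left(q,h \right)} = h q$
$p{\left(W,J \right)} = -28 + W$ ($p{\left(W,J \right)} = \left(\left(-4\right) 6 + W\right) - 4 = \left(-24 + W\right) - 4 = -28 + W$)
$I{\left(k \right)} = - 3 k$
$c{\left(O,G \right)} = \frac{1}{-36 - 3 O}$ ($c{\left(O,G \right)} = \frac{1}{\left(-28 - 8\right) - 3 O} = \frac{1}{-36 - 3 O}$)
$\frac{-15369 + 48958}{c{\left(158,-134 \right)} - 49716} = \frac{-15369 + 48958}{- \frac{1}{36 + 3 \cdot 158} - 49716} = \frac{33589}{- \frac{1}{36 + 474} - 49716} = \frac{33589}{- \frac{1}{510} - 49716} = \frac{33589}{- \frac{25355161}{510}} = 33589 \left(- \frac{510}{25355161}\right) = - \frac{17130390}{25355161}$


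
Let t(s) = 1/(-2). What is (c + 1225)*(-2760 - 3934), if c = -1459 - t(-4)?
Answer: 1563049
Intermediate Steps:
t(s) = -½
c = -2917/2 (c = -1459 - 1*(-½) = -1459 + ½ = -2917/2 ≈ -1458.5)
(c + 1225)*(-2760 - 3934) = (-2917/2 + 1225)*(-2760 - 3934) = -467/2*(-6694) = 1563049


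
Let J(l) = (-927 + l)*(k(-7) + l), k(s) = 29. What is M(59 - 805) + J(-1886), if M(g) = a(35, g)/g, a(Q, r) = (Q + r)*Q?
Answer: 3896935671/746 ≈ 5.2238e+6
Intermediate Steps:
a(Q, r) = Q*(Q + r)
M(g) = (1225 + 35*g)/g (M(g) = (35*(35 + g))/g = (1225 + 35*g)/g)
J(l) = (-927 + l)*(29 + l)
M(59 - 805) + J(-1886) = (35 + 1225/(59 - 805)) + (-26883 + (-1886)**2 - 898*(-1886)) = (35 + 1225/(-746)) + (-26883 + 3556996 + 1693628) = (35 + 1225*(-1/746)) + 5223741 = (35 - 1225/746) + 5223741 = 24885/746 + 5223741 = 3896935671/746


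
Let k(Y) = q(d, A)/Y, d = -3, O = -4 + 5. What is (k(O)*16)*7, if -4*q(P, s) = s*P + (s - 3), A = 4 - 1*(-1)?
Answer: 364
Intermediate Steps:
A = 5 (A = 4 + 1 = 5)
O = 1
q(P, s) = ¾ - s/4 - P*s/4 (q(P, s) = -(s*P + (s - 3))/4 = -(P*s + (-3 + s))/4 = -(-3 + s + P*s)/4 = ¾ - s/4 - P*s/4)
k(Y) = 13/(4*Y) (k(Y) = (¾ - ¼*5 - ¼*(-3)*5)/Y = (¾ - 5/4 + 15/4)/Y = 13/(4*Y))
(k(O)*16)*7 = (((13/4)/1)*16)*7 = (((13/4)*1)*16)*7 = ((13/4)*16)*7 = 52*7 = 364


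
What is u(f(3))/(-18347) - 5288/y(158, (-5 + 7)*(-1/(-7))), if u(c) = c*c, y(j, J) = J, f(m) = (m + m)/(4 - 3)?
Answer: -339566312/18347 ≈ -18508.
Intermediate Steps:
f(m) = 2*m (f(m) = (2*m)/1 = (2*m)*1 = 2*m)
u(c) = c²
u(f(3))/(-18347) - 5288/y(158, (-5 + 7)*(-1/(-7))) = (2*3)²/(-18347) - 5288*7/(-5 + 7) = 6²*(-1/18347) - 5288/(2*(-1*(-⅐))) = 36*(-1/18347) - 5288/(2*(⅐)) = -36/18347 - 5288/2/7 = -36/18347 - 5288*7/2 = -36/18347 - 18508 = -339566312/18347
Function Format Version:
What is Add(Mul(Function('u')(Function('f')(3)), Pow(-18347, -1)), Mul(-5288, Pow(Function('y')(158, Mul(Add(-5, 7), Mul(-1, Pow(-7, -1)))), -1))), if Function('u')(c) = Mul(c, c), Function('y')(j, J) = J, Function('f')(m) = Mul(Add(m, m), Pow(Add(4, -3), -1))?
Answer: Rational(-339566312, 18347) ≈ -18508.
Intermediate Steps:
Function('f')(m) = Mul(2, m) (Function('f')(m) = Mul(Mul(2, m), Pow(1, -1)) = Mul(Mul(2, m), 1) = Mul(2, m))
Function('u')(c) = Pow(c, 2)
Add(Mul(Function('u')(Function('f')(3)), Pow(-18347, -1)), Mul(-5288, Pow(Function('y')(158, Mul(Add(-5, 7), Mul(-1, Pow(-7, -1)))), -1))) = Add(Mul(Pow(Mul(2, 3), 2), Pow(-18347, -1)), Mul(-5288, Pow(Mul(Add(-5, 7), Mul(-1, Pow(-7, -1))), -1))) = Add(Mul(Pow(6, 2), Rational(-1, 18347)), Mul(-5288, Pow(Mul(2, Mul(-1, Rational(-1, 7))), -1))) = Add(Mul(36, Rational(-1, 18347)), Mul(-5288, Pow(Mul(2, Rational(1, 7)), -1))) = Add(Rational(-36, 18347), Mul(-5288, Pow(Rational(2, 7), -1))) = Add(Rational(-36, 18347), Mul(-5288, Rational(7, 2))) = Add(Rational(-36, 18347), -18508) = Rational(-339566312, 18347)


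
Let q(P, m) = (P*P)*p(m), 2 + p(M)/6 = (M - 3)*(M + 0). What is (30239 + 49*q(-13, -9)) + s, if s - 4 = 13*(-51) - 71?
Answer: 5296225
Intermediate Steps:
p(M) = -12 + 6*M*(-3 + M) (p(M) = -12 + 6*((M - 3)*(M + 0)) = -12 + 6*((-3 + M)*M) = -12 + 6*(M*(-3 + M)) = -12 + 6*M*(-3 + M))
q(P, m) = P**2*(-12 - 18*m + 6*m**2) (q(P, m) = (P*P)*(-12 - 18*m + 6*m**2) = P**2*(-12 - 18*m + 6*m**2))
s = -730 (s = 4 + (13*(-51) - 71) = 4 + (-663 - 71) = 4 - 734 = -730)
(30239 + 49*q(-13, -9)) + s = (30239 + 49*(6*(-13)**2*(-2 + (-9)**2 - 3*(-9)))) - 730 = (30239 + 49*(6*169*(-2 + 81 + 27))) - 730 = (30239 + 49*(6*169*106)) - 730 = (30239 + 49*107484) - 730 = (30239 + 5266716) - 730 = 5296955 - 730 = 5296225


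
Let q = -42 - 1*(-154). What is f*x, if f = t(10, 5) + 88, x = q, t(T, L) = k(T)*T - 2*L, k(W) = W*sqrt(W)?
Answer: 8736 + 11200*sqrt(10) ≈ 44154.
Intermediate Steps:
k(W) = W**(3/2)
t(T, L) = T**(5/2) - 2*L (t(T, L) = T**(3/2)*T - 2*L = T**(5/2) - 2*L)
q = 112 (q = -42 + 154 = 112)
x = 112
f = 78 + 100*sqrt(10) (f = (10**(5/2) - 2*5) + 88 = (100*sqrt(10) - 10) + 88 = (-10 + 100*sqrt(10)) + 88 = 78 + 100*sqrt(10) ≈ 394.23)
f*x = (78 + 100*sqrt(10))*112 = 8736 + 11200*sqrt(10)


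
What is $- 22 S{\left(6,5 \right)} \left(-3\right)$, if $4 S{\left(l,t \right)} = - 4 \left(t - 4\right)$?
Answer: $-66$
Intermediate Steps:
$S{\left(l,t \right)} = 4 - t$ ($S{\left(l,t \right)} = \frac{\left(-4\right) \left(t - 4\right)}{4} = \frac{\left(-4\right) \left(-4 + t\right)}{4} = \frac{16 - 4 t}{4} = 4 - t$)
$- 22 S{\left(6,5 \right)} \left(-3\right) = - 22 \left(4 - 5\right) \left(-3\right) = \left(-22\right) \left(-1\right) \left(-3\right) = 22 \left(-3\right) = -66$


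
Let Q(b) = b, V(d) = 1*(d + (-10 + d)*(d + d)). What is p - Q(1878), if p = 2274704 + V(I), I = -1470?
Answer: 6622556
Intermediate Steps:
V(d) = d + 2*d*(-10 + d) (V(d) = 1*(d + (-10 + d)*(2*d)) = 1*(d + 2*d*(-10 + d)) = d + 2*d*(-10 + d))
p = 6624434 (p = 2274704 - 1470*(-19 + 2*(-1470)) = 2274704 - 1470*(-19 - 2940) = 2274704 - 1470*(-2959) = 2274704 + 4349730 = 6624434)
p - Q(1878) = 6624434 - 1*1878 = 6624434 - 1878 = 6622556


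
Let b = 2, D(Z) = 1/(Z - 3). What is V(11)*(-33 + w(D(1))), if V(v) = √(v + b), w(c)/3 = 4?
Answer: -21*√13 ≈ -75.717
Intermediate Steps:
D(Z) = 1/(-3 + Z)
w(c) = 12 (w(c) = 3*4 = 12)
V(v) = √(2 + v) (V(v) = √(v + 2) = √(2 + v))
V(11)*(-33 + w(D(1))) = √(2 + 11)*(-33 + 12) = √13*(-21) = -21*√13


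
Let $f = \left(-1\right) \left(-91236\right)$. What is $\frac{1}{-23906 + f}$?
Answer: $\frac{1}{67330} \approx 1.4852 \cdot 10^{-5}$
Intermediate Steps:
$f = 91236$
$\frac{1}{-23906 + f} = \frac{1}{-23906 + 91236} = \frac{1}{67330}$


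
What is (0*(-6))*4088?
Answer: 0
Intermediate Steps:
(0*(-6))*4088 = 0*4088 = 0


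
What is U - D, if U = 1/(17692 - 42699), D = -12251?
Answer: 306360756/25007 ≈ 12251.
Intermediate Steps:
U = -1/25007 (U = 1/(-25007) = -1/25007 ≈ -3.9989e-5)
U - D = -1/25007 - 1*(-12251) = -1/25007 + 12251 = 306360756/25007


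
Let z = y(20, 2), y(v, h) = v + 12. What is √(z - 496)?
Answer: 4*I*√29 ≈ 21.541*I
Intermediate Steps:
y(v, h) = 12 + v
z = 32 (z = 12 + 20 = 32)
√(z - 496) = √(32 - 496) = √(-464) = 4*I*√29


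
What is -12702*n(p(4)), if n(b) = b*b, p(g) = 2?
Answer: -50808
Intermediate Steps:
n(b) = b²
-12702*n(p(4)) = -12702*2² = -12702*4 = -50808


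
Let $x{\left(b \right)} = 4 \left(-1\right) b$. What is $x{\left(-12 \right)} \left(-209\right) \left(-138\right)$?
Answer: $1384416$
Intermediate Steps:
$x{\left(b \right)} = - 4 b$
$x{\left(-12 \right)} \left(-209\right) \left(-138\right) = \left(-4\right) \left(-12\right) \left(-209\right) \left(-138\right) = 48 \left(-209\right) \left(-138\right) = \left(-10032\right) \left(-138\right) = 1384416$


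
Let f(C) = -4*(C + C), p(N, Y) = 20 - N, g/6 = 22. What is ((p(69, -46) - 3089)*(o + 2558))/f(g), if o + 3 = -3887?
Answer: -174159/44 ≈ -3958.2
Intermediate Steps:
g = 132 (g = 6*22 = 132)
o = -3890 (o = -3 - 3887 = -3890)
f(C) = -8*C
((p(69, -46) - 3089)*(o + 2558))/f(g) = (((20 - 1*69) - 3089)*(-3890 + 2558))/((-8*132)) = (((20 - 69) - 3089)*(-1332))/(-1056) = ((-49 - 3089)*(-1332))*(-1/1056) = -3138*(-1332)*(-1/1056) = 4179816*(-1/1056) = -174159/44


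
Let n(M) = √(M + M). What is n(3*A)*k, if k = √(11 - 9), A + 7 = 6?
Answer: 2*I*√3 ≈ 3.4641*I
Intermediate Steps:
A = -1 (A = -7 + 6 = -1)
n(M) = √2*√M (n(M) = √(2*M) = √2*√M)
k = √2 ≈ 1.4142
n(3*A)*k = (√2*√(3*(-1)))*√2 = (√2*√(-3))*√2 = (√2*(I*√3))*√2 = (I*√6)*√2 = 2*I*√3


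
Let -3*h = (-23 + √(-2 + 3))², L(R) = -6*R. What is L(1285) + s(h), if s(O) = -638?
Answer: -8348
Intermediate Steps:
h = -484/3 (h = -(-23 + √(-2 + 3))²/3 = -(-23 + √1)²/3 = -(-23 + 1)²/3 = -⅓*(-22)² = -⅓*484 = -484/3 ≈ -161.33)
L(1285) + s(h) = -6*1285 - 638 = -7710 - 638 = -8348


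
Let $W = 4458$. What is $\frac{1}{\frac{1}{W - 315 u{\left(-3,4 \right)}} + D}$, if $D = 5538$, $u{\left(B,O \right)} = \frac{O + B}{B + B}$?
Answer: $\frac{9021}{49958300} \approx 0.00018057$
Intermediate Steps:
$u{\left(B,O \right)} = \frac{B + O}{2 B}$
$\frac{1}{\frac{1}{W - 315 u{\left(-3,4 \right)}} + D} = \frac{1}{\frac{1}{4458 - 315 \frac{-3 + 4}{2 \left(-3\right)}} + 5538} = \frac{1}{\frac{1}{4458 - 315 \cdot \frac{1}{2} \left(- \frac{1}{3}\right) 1} + 5538} = \frac{1}{\frac{1}{4458 - - \frac{105}{2}} + 5538} = \frac{1}{\frac{1}{4458 + \frac{105}{2}} + 5538} = \frac{1}{\frac{1}{\frac{9021}{2}} + 5538} = \frac{1}{\frac{2}{9021} + 5538} = \frac{1}{\frac{49958300}{9021}} = \frac{9021}{49958300}$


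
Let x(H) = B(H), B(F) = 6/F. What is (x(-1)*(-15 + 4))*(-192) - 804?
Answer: -13476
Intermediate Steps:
x(H) = 6/H
(x(-1)*(-15 + 4))*(-192) - 804 = ((6/(-1))*(-15 + 4))*(-192) - 804 = ((6*(-1))*(-11))*(-192) - 804 = -6*(-11)*(-192) - 804 = 66*(-192) - 804 = -12672 - 804 = -13476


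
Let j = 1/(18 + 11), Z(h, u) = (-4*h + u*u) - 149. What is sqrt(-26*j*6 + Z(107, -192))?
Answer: sqrt(30512843)/29 ≈ 190.48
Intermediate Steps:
Z(h, u) = -149 + u**2 - 4*h (Z(h, u) = (-4*h + u**2) - 149 = (u**2 - 4*h) - 149 = -149 + u**2 - 4*h)
j = 1/29 ≈ 0.034483
sqrt(-26*j*6 + Z(107, -192)) = sqrt(-26*1/29*6 + (-149 + (-192)**2 - 4*107)) = sqrt(-26/29*6 + (-149 + 36864 - 428)) = sqrt(-156/29 + 36287) = sqrt(1052167/29) = sqrt(30512843)/29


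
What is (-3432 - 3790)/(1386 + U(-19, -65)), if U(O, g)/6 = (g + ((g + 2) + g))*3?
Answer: 3611/1044 ≈ 3.4588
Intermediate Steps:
U(O, g) = 36 + 54*g (U(O, g) = 6*((g + ((g + 2) + g))*3) = 6*((g + ((2 + g) + g))*3) = 6*((g + (2 + 2*g))*3) = 6*((2 + 3*g)*3) = 6*(6 + 9*g) = 36 + 54*g)
(-3432 - 3790)/(1386 + U(-19, -65)) = (-3432 - 3790)/(1386 + (36 + 54*(-65))) = -7222/(1386 + (36 - 3510)) = -7222/(1386 - 3474) = -7222/(-2088) = -7222*(-1/2088) = 3611/1044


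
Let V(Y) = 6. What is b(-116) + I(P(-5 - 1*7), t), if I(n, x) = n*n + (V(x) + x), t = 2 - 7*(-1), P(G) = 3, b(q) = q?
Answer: -92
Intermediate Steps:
t = 9 (t = 2 + 7 = 9)
I(n, x) = 6 + x + n² (I(n, x) = n*n + (6 + x) = n² + (6 + x) = 6 + x + n²)
b(-116) + I(P(-5 - 1*7), t) = -116 + (6 + 9 + 3²) = -116 + (6 + 9 + 9) = -116 + 24 = -92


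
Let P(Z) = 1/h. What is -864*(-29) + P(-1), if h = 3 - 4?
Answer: 25055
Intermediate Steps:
h = -1
P(Z) = -1 (P(Z) = 1/(-1) = -1)
-864*(-29) + P(-1) = -864*(-29) - 1 = -144*(-174) - 1 = 25056 - 1 = 25055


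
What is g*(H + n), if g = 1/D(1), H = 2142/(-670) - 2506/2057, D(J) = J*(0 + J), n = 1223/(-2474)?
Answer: -8370049203/1704821030 ≈ -4.9096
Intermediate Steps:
n = -1223/2474 (n = 1223*(-1/2474) = -1223/2474 ≈ -0.49434)
D(J) = J² (D(J) = J*J = J²)
H = -3042557/689095 (H = 2142*(-1/670) - 2506*1/2057 = -1071/335 - 2506/2057 = -3042557/689095 ≈ -4.4153)
g = 1 (g = 1/(1²) = 1/1 = 1)
g*(H + n) = 1*(-3042557/689095 - 1223/2474) = 1*(-8370049203/1704821030) = -8370049203/1704821030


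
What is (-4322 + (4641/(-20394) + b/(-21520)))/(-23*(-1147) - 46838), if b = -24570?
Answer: 31607221885/149635754136 ≈ 0.21123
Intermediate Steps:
(-4322 + (4641/(-20394) + b/(-21520)))/(-23*(-1147) - 46838) = (-4322 + (4641/(-20394) - 24570/(-21520)))/(-23*(-1147) - 46838) = (-4322 + (4641*(-1/20394) - 24570*(-1/21520)))/(26381 - 46838) = (-4322 + (-1547/6798 + 2457/2152))/(-20457) = (-4322 + 6686771/7314648)*(-1/20457) = -31607221885/7314648*(-1/20457) = 31607221885/149635754136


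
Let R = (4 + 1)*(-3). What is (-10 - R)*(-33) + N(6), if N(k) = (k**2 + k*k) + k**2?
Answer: -57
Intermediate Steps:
R = -15 (R = 5*(-3) = -15)
N(k) = 3*k**2 (N(k) = (k**2 + k**2) + k**2 = 2*k**2 + k**2 = 3*k**2)
(-10 - R)*(-33) + N(6) = (-10 - 1*(-15))*(-33) + 3*6**2 = (-10 + 15)*(-33) + 3*36 = 5*(-33) + 108 = -165 + 108 = -57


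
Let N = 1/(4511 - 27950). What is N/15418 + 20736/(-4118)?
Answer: -3746813782795/744086571618 ≈ -5.0355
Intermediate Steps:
N = -1/23439 (N = 1/(-23439) = -1/23439 ≈ -4.2664e-5)
N/15418 + 20736/(-4118) = -1/23439/15418 + 20736/(-4118) = -1/23439*1/15418 + 20736*(-1/4118) = -1/361382502 - 10368/2059 = -3746813782795/744086571618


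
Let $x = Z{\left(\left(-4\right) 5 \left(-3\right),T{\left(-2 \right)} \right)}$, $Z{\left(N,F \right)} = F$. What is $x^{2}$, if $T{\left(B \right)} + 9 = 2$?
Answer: $49$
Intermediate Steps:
$T{\left(B \right)} = -7$ ($T{\left(B \right)} = -9 + 2 = -7$)
$x = -7$
$x^{2} = \left(-7\right)^{2} = 49$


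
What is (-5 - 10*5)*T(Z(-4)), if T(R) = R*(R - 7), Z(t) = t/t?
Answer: 330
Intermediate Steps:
Z(t) = 1
T(R) = R*(-7 + R)
(-5 - 10*5)*T(Z(-4)) = (-5 - 10*5)*(1*(-7 + 1)) = (-5 - 50)*(1*(-6)) = -55*(-6) = 330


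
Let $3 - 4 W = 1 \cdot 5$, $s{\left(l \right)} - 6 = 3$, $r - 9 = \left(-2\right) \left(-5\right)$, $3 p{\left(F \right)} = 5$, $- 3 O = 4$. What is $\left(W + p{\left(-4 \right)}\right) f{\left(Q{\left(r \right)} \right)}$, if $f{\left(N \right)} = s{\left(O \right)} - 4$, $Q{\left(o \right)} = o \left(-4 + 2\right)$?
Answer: $\frac{35}{6} \approx 5.8333$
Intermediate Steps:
$O = - \frac{4}{3}$ ($O = \left(- \frac{1}{3}\right) 4 = - \frac{4}{3} \approx -1.3333$)
$p{\left(F \right)} = \frac{5}{3}$ ($p{\left(F \right)} = \frac{1}{3} \cdot 5 = \frac{5}{3}$)
$r = 19$ ($r = 9 - -10 = 9 + 10 = 19$)
$s{\left(l \right)} = 9$ ($s{\left(l \right)} = 6 + 3 = 9$)
$Q{\left(o \right)} = - 2 o$ ($Q{\left(o \right)} = o \left(-2\right) = - 2 o$)
$f{\left(N \right)} = 5$ ($f{\left(N \right)} = 9 - 4 = 5$)
$W = - \frac{1}{2}$ ($W = \frac{3}{4} - \frac{1 \cdot 5}{4} = \frac{3}{4} - \frac{5}{4} = - \frac{1}{2} \approx -0.5$)
$\left(W + p{\left(-4 \right)}\right) f{\left(Q{\left(r \right)} \right)} = \left(- \frac{1}{2} + \frac{5}{3}\right) 5 = \frac{7}{6} \cdot 5 = \frac{35}{6}$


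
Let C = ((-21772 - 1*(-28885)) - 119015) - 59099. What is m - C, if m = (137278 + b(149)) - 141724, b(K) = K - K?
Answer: 166555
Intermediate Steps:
b(K) = 0
C = -171001 (C = ((-21772 + 28885) - 119015) - 59099 = (7113 - 119015) - 59099 = -111902 - 59099 = -171001)
m = -4446 (m = (137278 + 0) - 141724 = 137278 - 141724 = -4446)
m - C = -4446 - 1*(-171001) = -4446 + 171001 = 166555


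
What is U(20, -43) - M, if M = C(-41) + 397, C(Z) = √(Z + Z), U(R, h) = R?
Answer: -377 - I*√82 ≈ -377.0 - 9.0554*I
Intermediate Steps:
C(Z) = √2*√Z (C(Z) = √(2*Z) = √2*√Z)
M = 397 + I*√82 (M = √2*√(-41) + 397 = √2*(I*√41) + 397 = I*√82 + 397 = 397 + I*√82 ≈ 397.0 + 9.0554*I)
U(20, -43) - M = 20 - (397 + I*√82) = 20 + (-397 - I*√82) = -377 - I*√82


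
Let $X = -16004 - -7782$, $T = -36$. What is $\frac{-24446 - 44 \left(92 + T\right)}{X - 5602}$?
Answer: $\frac{1495}{768} \approx 1.9466$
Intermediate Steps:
$X = -8222$ ($X = -16004 + 7782 = -8222$)
$\frac{-24446 - 44 \left(92 + T\right)}{X - 5602} = \frac{-24446 - 44 \left(92 - 36\right)}{-8222 - 5602} = \frac{-24446 - 2464}{-13824} = \left(-24446 - 2464\right) \left(- \frac{1}{13824}\right) = \left(-26910\right) \left(- \frac{1}{13824}\right) = \frac{1495}{768}$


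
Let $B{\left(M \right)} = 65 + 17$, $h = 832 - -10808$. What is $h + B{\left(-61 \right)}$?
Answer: $11722$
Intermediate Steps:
$h = 11640$ ($h = 832 + 10808 = 11640$)
$B{\left(M \right)} = 82$
$h + B{\left(-61 \right)} = 11640 + 82 = 11722$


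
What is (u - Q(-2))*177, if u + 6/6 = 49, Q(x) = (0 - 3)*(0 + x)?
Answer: 7434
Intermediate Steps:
Q(x) = -3*x
u = 48 (u = -1 + 49 = 48)
(u - Q(-2))*177 = (48 - (-3)*(-2))*177 = (48 - 1*6)*177 = (48 - 6)*177 = 42*177 = 7434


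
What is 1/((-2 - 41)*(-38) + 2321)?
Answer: 1/3955 ≈ 0.00025284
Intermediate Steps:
1/((-2 - 41)*(-38) + 2321) = 1/(-43*(-38) + 2321) = 1/(1634 + 2321) = 1/3955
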